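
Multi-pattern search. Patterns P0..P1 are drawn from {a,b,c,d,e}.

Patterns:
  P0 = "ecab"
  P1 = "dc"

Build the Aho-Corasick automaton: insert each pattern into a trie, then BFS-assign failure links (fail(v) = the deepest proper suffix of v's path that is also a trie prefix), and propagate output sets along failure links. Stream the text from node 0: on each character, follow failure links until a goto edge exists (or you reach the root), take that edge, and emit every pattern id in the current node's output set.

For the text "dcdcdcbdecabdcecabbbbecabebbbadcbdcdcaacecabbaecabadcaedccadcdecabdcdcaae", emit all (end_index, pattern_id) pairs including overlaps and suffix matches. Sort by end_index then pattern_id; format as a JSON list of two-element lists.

Build automaton:
Trie nodes:
  n0 'ε': d→5 e→1
  n1 'e': c→2
  n2 'ec': a→3
  n3 'eca': b→4
  n4 'ecab': ·  ←P0
  n5 'd': c→6
  n6 'dc': ·  ←P1

Failure links (BFS by depth):
  fail(1) 'e': from fail(0)=0 chase 'e': 0 ⇒ 0;  out=∅∪out(0)=∅
  fail(5) 'd': from fail(0)=0 chase 'd': 0 ⇒ 0;  out=∅∪out(0)=∅
  fail(2) 'ec': from fail(1)=0 chase 'c': 0 ⇒ 0;  out=∅∪out(0)=∅
  fail(6) 'dc': from fail(5)=0 chase 'c': 0 ⇒ 0;  out={1}∪out(0)={1}
  fail(3) 'eca': from fail(2)=0 chase 'a': 0 ⇒ 0;  out=∅∪out(0)=∅
  fail(4) 'ecab': from fail(3)=0 chase 'b': 0 ⇒ 0;  out={0}∪out(0)={0}

Scan:
pos 0 'd': at 5
pos 1 'c': at 6  ** P1@[0:1]
pos 2 'd': at 5 (via fail)
pos 3 'c': at 6  ** P1@[2:3]
pos 4 'd': at 5 (via fail)
pos 5 'c': at 6  ** P1@[4:5]
pos 6 'b': at 0 (via fail)
pos 7 'd': at 5
pos 8 'e': at 1 (via fail)
pos 9 'c': at 2
pos 10 'a': at 3
pos 11 'b': at 4  ** P0@[8:11]
pos 12 'd': at 5 (via fail)
pos 13 'c': at 6  ** P1@[12:13]
pos 14 'e': at 1 (via fail)
pos 15 'c': at 2
pos 16 'a': at 3
pos 17 'b': at 4  ** P0@[14:17]
pos 18 'b': at 0 (via fail)
pos 19 'b': at 0
pos 20 'b': at 0
pos 21 'e': at 1
pos 22 'c': at 2
pos 23 'a': at 3
pos 24 'b': at 4  ** P0@[21:24]
pos 25 'e': at 1 (via fail)
pos 26 'b': at 0 (via fail)
pos 27 'b': at 0
pos 28 'b': at 0
pos 29 'a': at 0
pos 30 'd': at 5
pos 31 'c': at 6  ** P1@[30:31]
pos 32 'b': at 0 (via fail)
pos 33 'd': at 5
pos 34 'c': at 6  ** P1@[33:34]
pos 35 'd': at 5 (via fail)
pos 36 'c': at 6  ** P1@[35:36]
pos 37 'a': at 0 (via fail)
pos 38 'a': at 0
pos 39 'c': at 0
pos 40 'e': at 1
pos 41 'c': at 2
pos 42 'a': at 3
pos 43 'b': at 4  ** P0@[40:43]
pos 44 'b': at 0 (via fail)
pos 45 'a': at 0
pos 46 'e': at 1
pos 47 'c': at 2
pos 48 'a': at 3
pos 49 'b': at 4  ** P0@[46:49]
pos 50 'a': at 0 (via fail)
pos 51 'd': at 5
pos 52 'c': at 6  ** P1@[51:52]
pos 53 'a': at 0 (via fail)
pos 54 'e': at 1
pos 55 'd': at 5 (via fail)
pos 56 'c': at 6  ** P1@[55:56]
pos 57 'c': at 0 (via fail)
pos 58 'a': at 0
pos 59 'd': at 5
pos 60 'c': at 6  ** P1@[59:60]
pos 61 'd': at 5 (via fail)
pos 62 'e': at 1 (via fail)
pos 63 'c': at 2
pos 64 'a': at 3
pos 65 'b': at 4  ** P0@[62:65]
pos 66 'd': at 5 (via fail)
pos 67 'c': at 6  ** P1@[66:67]
pos 68 'd': at 5 (via fail)
pos 69 'c': at 6  ** P1@[68:69]
pos 70 'a': at 0 (via fail)
pos 71 'a': at 0
pos 72 'e': at 1

All matches (sorted): [[1,1],[3,1],[5,1],[11,0],[13,1],[17,0],[24,0],[31,1],[34,1],[36,1],[43,0],[49,0],[52,1],[56,1],[60,1],[65,0],[67,1],[69,1]]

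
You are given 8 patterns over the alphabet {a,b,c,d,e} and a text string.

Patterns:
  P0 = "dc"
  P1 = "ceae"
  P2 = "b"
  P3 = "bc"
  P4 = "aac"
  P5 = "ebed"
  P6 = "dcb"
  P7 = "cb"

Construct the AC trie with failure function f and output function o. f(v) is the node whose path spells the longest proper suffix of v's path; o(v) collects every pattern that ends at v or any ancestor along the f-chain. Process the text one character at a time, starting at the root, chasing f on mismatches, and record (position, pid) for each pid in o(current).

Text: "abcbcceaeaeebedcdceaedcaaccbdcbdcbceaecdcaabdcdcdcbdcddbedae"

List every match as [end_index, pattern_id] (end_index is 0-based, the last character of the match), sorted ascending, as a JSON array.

Build automaton:
Trie nodes:
  0='ε' goto a→9 b→7 c→3 d→1 e→12
  1='d' goto c→2
  2='dc' goto b→16  ←P0
  3='c' goto b→17 e→4
  4='ce' goto a→5
  5='cea' goto e→6
  6='ceae' goto ·  ←P1
  7='b' goto c→8  ←P2
  8='bc' goto ·  ←P3
  9='a' goto a→10
  10='aa' goto c→11
  11='aac' goto ·  ←P4
  12='e' goto b→13
  13='eb' goto e→14
  14='ebe' goto d→15
  15='ebed' goto ·  ←P5
  16='dcb' goto ·  ←P6
  17='cb' goto ·  ←P7

BFS fail/out derivation:
  fail(1) 'd': from fail(0)=0 chase 'd': 0 ⇒ 0;  out=∅∪out(0)=∅
  fail(3) 'c': from fail(0)=0 chase 'c': 0 ⇒ 0;  out=∅∪out(0)=∅
  fail(7) 'b': from fail(0)=0 chase 'b': 0 ⇒ 0;  out={2}∪out(0)={2}
  fail(9) 'a': from fail(0)=0 chase 'a': 0 ⇒ 0;  out=∅∪out(0)=∅
  fail(12) 'e': from fail(0)=0 chase 'e': 0 ⇒ 0;  out=∅∪out(0)=∅
  fail(2) 'dc': from fail(1)=0 chase 'c': 0 ⇒ 3;  out={0}∪out(3)={0}
  fail(4) 'ce': from fail(3)=0 chase 'e': 0 ⇒ 12;  out=∅∪out(12)=∅
  fail(8) 'bc': from fail(7)=0 chase 'c': 0 ⇒ 3;  out={3}∪out(3)={3}
  fail(10) 'aa': from fail(9)=0 chase 'a': 0 ⇒ 9;  out=∅∪out(9)=∅
  fail(13) 'eb': from fail(12)=0 chase 'b': 0 ⇒ 7;  out=∅∪out(7)={2}
  fail(17) 'cb': from fail(3)=0 chase 'b': 0 ⇒ 7;  out={7}∪out(7)={2,7}
  fail(5) 'cea': from fail(4)=12 chase 'a': 12→0 ⇒ 9;  out=∅∪out(9)=∅
  fail(11) 'aac': from fail(10)=9 chase 'c': 9→0 ⇒ 3;  out={4}∪out(3)={4}
  fail(14) 'ebe': from fail(13)=7 chase 'e': 7→0 ⇒ 12;  out=∅∪out(12)=∅
  fail(16) 'dcb': from fail(2)=3 chase 'b': 3 ⇒ 17;  out={6}∪out(17)={2,6,7}
  fail(6) 'ceae': from fail(5)=9 chase 'e': 9→0 ⇒ 12;  out={1}∪out(12)={1}
  fail(15) 'ebed': from fail(14)=12 chase 'd': 12→0 ⇒ 1;  out={5}∪out(1)={5}

Scan:
pos 0 'a': at 9
pos 1 'b': at 7 ·f  → match P2@[1:1]
pos 2 'c': at 8  → match P3@[1:2]
pos 3 'b': at 17 ·f  → match P2@[3:3],P7@[2:3]
pos 4 'c': at 8 ·f  → match P3@[3:4]
pos 5 'c': at 3 ·f
pos 6 'e': at 4
pos 7 'a': at 5
pos 8 'e': at 6  → match P1@[5:8]
pos 9 'a': at 9 ·f
pos 10 'e': at 12 ·f
pos 11 'e': at 12 ·f
pos 12 'b': at 13  → match P2@[12:12]
pos 13 'e': at 14
pos 14 'd': at 15  → match P5@[11:14]
pos 15 'c': at 2 ·f  → match P0@[14:15]
pos 16 'd': at 1 ·f
pos 17 'c': at 2  → match P0@[16:17]
pos 18 'e': at 4 ·f
pos 19 'a': at 5
pos 20 'e': at 6  → match P1@[17:20]
pos 21 'd': at 1 ·f
pos 22 'c': at 2  → match P0@[21:22]
pos 23 'a': at 9 ·f
pos 24 'a': at 10
pos 25 'c': at 11  → match P4@[23:25]
pos 26 'c': at 3 ·f
pos 27 'b': at 17  → match P2@[27:27],P7@[26:27]
pos 28 'd': at 1 ·f
pos 29 'c': at 2  → match P0@[28:29]
pos 30 'b': at 16  → match P2@[30:30],P6@[28:30],P7@[29:30]
pos 31 'd': at 1 ·f
pos 32 'c': at 2  → match P0@[31:32]
pos 33 'b': at 16  → match P2@[33:33],P6@[31:33],P7@[32:33]
pos 34 'c': at 8 ·f  → match P3@[33:34]
pos 35 'e': at 4 ·f
pos 36 'a': at 5
pos 37 'e': at 6  → match P1@[34:37]
pos 38 'c': at 3 ·f
pos 39 'd': at 1 ·f
pos 40 'c': at 2  → match P0@[39:40]
pos 41 'a': at 9 ·f
pos 42 'a': at 10
pos 43 'b': at 7 ·f  → match P2@[43:43]
pos 44 'd': at 1 ·f
pos 45 'c': at 2  → match P0@[44:45]
pos 46 'd': at 1 ·f
pos 47 'c': at 2  → match P0@[46:47]
pos 48 'd': at 1 ·f
pos 49 'c': at 2  → match P0@[48:49]
pos 50 'b': at 16  → match P2@[50:50],P6@[48:50],P7@[49:50]
pos 51 'd': at 1 ·f
pos 52 'c': at 2  → match P0@[51:52]
pos 53 'd': at 1 ·f
pos 54 'd': at 1 ·f
pos 55 'b': at 7 ·f  → match P2@[55:55]
pos 56 'e': at 12 ·f
pos 57 'd': at 1 ·f
pos 58 'a': at 9 ·f
pos 59 'e': at 12 ·f

All matches (sorted): [[1,2],[2,3],[3,2],[3,7],[4,3],[8,1],[12,2],[14,5],[15,0],[17,0],[20,1],[22,0],[25,4],[27,2],[27,7],[29,0],[30,2],[30,6],[30,7],[32,0],[33,2],[33,6],[33,7],[34,3],[37,1],[40,0],[43,2],[45,0],[47,0],[49,0],[50,2],[50,6],[50,7],[52,0],[55,2]]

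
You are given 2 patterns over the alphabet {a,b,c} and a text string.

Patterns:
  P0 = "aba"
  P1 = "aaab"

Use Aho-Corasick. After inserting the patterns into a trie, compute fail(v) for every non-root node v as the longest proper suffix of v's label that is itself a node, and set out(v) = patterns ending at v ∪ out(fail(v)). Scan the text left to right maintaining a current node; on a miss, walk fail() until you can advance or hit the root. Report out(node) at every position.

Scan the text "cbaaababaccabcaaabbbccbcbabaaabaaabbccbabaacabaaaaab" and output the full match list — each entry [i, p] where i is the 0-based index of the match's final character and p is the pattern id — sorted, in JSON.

Build:
Trie nodes:
  n0 'ε': a→1
  n1 'a': a→4 b→2
  n2 'ab': a→3
  n3 'aba': ·  ←P0
  n4 'aa': a→5
  n5 'aaa': b→6
  n6 'aaab': ·  ←P1

Failure links (BFS by depth):
  fail(1) 'a': from fail(0)=0 chase 'a': 0 ⇒ 0;  out=∅∪out(0)=∅
  fail(2) 'ab': from fail(1)=0 chase 'b': 0 ⇒ 0;  out=∅∪out(0)=∅
  fail(4) 'aa': from fail(1)=0 chase 'a': 0 ⇒ 1;  out=∅∪out(1)=∅
  fail(3) 'aba': from fail(2)=0 chase 'a': 0 ⇒ 1;  out={0}∪out(1)={0}
  fail(5) 'aaa': from fail(4)=1 chase 'a': 1 ⇒ 4;  out=∅∪out(4)=∅
  fail(6) 'aaab': from fail(5)=4 chase 'b': 4→1 ⇒ 2;  out={1}∪out(2)={1}

Scan:
pos 0 'c': at 0
pos 1 'b': at 0
pos 2 'a': at 1
pos 3 'a': at 4
pos 4 'a': at 5
pos 5 'b': at 6  → match P1@[2:5]
pos 6 'a': at 3 (via fail)  → match P0@[4:6]
pos 7 'b': at 2 (via fail)
pos 8 'a': at 3  → match P0@[6:8]
pos 9 'c': at 0 (via fail)
pos 10 'c': at 0
pos 11 'a': at 1
pos 12 'b': at 2
pos 13 'c': at 0 (via fail)
pos 14 'a': at 1
pos 15 'a': at 4
pos 16 'a': at 5
pos 17 'b': at 6  → match P1@[14:17]
pos 18 'b': at 0 (via fail)
pos 19 'b': at 0
pos 20 'c': at 0
pos 21 'c': at 0
pos 22 'b': at 0
pos 23 'c': at 0
pos 24 'b': at 0
pos 25 'a': at 1
pos 26 'b': at 2
pos 27 'a': at 3  → match P0@[25:27]
pos 28 'a': at 4 (via fail)
pos 29 'a': at 5
pos 30 'b': at 6  → match P1@[27:30]
pos 31 'a': at 3 (via fail)  → match P0@[29:31]
pos 32 'a': at 4 (via fail)
pos 33 'a': at 5
pos 34 'b': at 6  → match P1@[31:34]
pos 35 'b': at 0 (via fail)
pos 36 'c': at 0
pos 37 'c': at 0
pos 38 'b': at 0
pos 39 'a': at 1
pos 40 'b': at 2
pos 41 'a': at 3  → match P0@[39:41]
pos 42 'a': at 4 (via fail)
pos 43 'c': at 0 (via fail)
pos 44 'a': at 1
pos 45 'b': at 2
pos 46 'a': at 3  → match P0@[44:46]
pos 47 'a': at 4 (via fail)
pos 48 'a': at 5
pos 49 'a': at 5 (via fail)
pos 50 'a': at 5 (via fail)
pos 51 'b': at 6  → match P1@[48:51]

All matches (sorted): [[5,1],[6,0],[8,0],[17,1],[27,0],[30,1],[31,0],[34,1],[41,0],[46,0],[51,1]]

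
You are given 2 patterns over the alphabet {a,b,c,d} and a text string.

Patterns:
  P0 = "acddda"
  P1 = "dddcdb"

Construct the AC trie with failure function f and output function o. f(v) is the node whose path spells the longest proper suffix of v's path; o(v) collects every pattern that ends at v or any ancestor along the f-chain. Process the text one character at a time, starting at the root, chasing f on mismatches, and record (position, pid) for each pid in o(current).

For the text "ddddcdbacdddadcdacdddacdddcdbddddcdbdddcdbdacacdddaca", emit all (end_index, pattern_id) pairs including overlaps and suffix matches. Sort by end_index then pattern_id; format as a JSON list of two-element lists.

Construct AC machine:
Trie (insert patterns):
  0='ε' goto a→1 d→7
  1='a' goto c→2
  2='ac' goto d→3
  3='acd' goto d→4
  4='acdd' goto d→5
  5='acddd' goto a→6
  6='acddda' goto ·  [P0 ends]
  7='d' goto d→8
  8='dd' goto d→9
  9='ddd' goto c→10
  10='dddc' goto d→11
  11='dddcd' goto b→12
  12='dddcdb' goto ·  [P1 ends]

BFS fail/out derivation:
  n1('a'): parent n0 fail=0; on 'a' 0 → fail=0;  out ∅∪∅=∅
  n7('d'): parent n0 fail=0; on 'd' 0 → fail=0;  out ∅∪∅=∅
  n2('ac'): parent n1 fail=0; on 'c' 0 → fail=0;  out ∅∪∅=∅
  n8('dd'): parent n7 fail=0; on 'd' 0 → fail=7;  out ∅∪∅=∅
  n3('acd'): parent n2 fail=0; on 'd' 0 → fail=7;  out ∅∪∅=∅
  n9('ddd'): parent n8 fail=7; on 'd' 7 → fail=8;  out ∅∪∅=∅
  n4('acdd'): parent n3 fail=7; on 'd' 7 → fail=8;  out ∅∪∅=∅
  n10('dddc'): parent n9 fail=8; on 'c' 8→7→0 → fail=0;  out ∅∪∅=∅
  n5('acddd'): parent n4 fail=8; on 'd' 8 → fail=9;  out ∅∪∅=∅
  n11('dddcd'): parent n10 fail=0; on 'd' 0 → fail=7;  out ∅∪∅=∅
  n6('acddda'): parent n5 fail=9; on 'a' 9→8→7→0 → fail=1;  out {0}∪∅={0}
  n12('dddcdb'): parent n11 fail=7; on 'b' 7→0 → fail=0;  out {1}∪∅={1}

Text stream:
[0] read 'd'  n0⇒n7
[1] read 'd'  n7⇒n8
[2] read 'd'  n8⇒n9
[3] read 'd'  n9⇒n9 (fail-walked)
[4] read 'c'  n9⇒n10
[5] read 'd'  n10⇒n11
[6] read 'b'  n11⇒n12  ** P1@[1:6]
[7] read 'a'  n12⇒n1 (fail-walked)
[8] read 'c'  n1⇒n2
[9] read 'd'  n2⇒n3
[10] read 'd'  n3⇒n4
[11] read 'd'  n4⇒n5
[12] read 'a'  n5⇒n6  ** P0@[7:12]
[13] read 'd'  n6⇒n7 (fail-walked)
[14] read 'c'  n7⇒n0 (fail-walked)
[15] read 'd'  n0⇒n7
[16] read 'a'  n7⇒n1 (fail-walked)
[17] read 'c'  n1⇒n2
[18] read 'd'  n2⇒n3
[19] read 'd'  n3⇒n4
[20] read 'd'  n4⇒n5
[21] read 'a'  n5⇒n6  ** P0@[16:21]
[22] read 'c'  n6⇒n2 (fail-walked)
[23] read 'd'  n2⇒n3
[24] read 'd'  n3⇒n4
[25] read 'd'  n4⇒n5
[26] read 'c'  n5⇒n10 (fail-walked)
[27] read 'd'  n10⇒n11
[28] read 'b'  n11⇒n12  ** P1@[23:28]
[29] read 'd'  n12⇒n7 (fail-walked)
[30] read 'd'  n7⇒n8
[31] read 'd'  n8⇒n9
[32] read 'd'  n9⇒n9 (fail-walked)
[33] read 'c'  n9⇒n10
[34] read 'd'  n10⇒n11
[35] read 'b'  n11⇒n12  ** P1@[30:35]
[36] read 'd'  n12⇒n7 (fail-walked)
[37] read 'd'  n7⇒n8
[38] read 'd'  n8⇒n9
[39] read 'c'  n9⇒n10
[40] read 'd'  n10⇒n11
[41] read 'b'  n11⇒n12  ** P1@[36:41]
[42] read 'd'  n12⇒n7 (fail-walked)
[43] read 'a'  n7⇒n1 (fail-walked)
[44] read 'c'  n1⇒n2
[45] read 'a'  n2⇒n1 (fail-walked)
[46] read 'c'  n1⇒n2
[47] read 'd'  n2⇒n3
[48] read 'd'  n3⇒n4
[49] read 'd'  n4⇒n5
[50] read 'a'  n5⇒n6  ** P0@[45:50]
[51] read 'c'  n6⇒n2 (fail-walked)
[52] read 'a'  n2⇒n1 (fail-walked)

Matches: [[6,1],[12,0],[21,0],[28,1],[35,1],[41,1],[50,0]]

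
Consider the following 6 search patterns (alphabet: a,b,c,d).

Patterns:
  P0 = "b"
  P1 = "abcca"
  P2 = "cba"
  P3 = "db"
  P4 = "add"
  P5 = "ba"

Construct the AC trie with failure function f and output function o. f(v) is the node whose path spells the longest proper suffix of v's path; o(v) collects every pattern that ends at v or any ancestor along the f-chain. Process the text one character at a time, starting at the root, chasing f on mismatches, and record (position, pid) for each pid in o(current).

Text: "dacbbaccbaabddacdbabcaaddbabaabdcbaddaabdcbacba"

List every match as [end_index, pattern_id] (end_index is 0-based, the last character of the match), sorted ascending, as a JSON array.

Build automaton:
Trie (insert patterns):
  n0 'ε': a→2 b→1 c→7 d→10
  n1 'b': a→14  [P0 ends]
  n2 'a': b→3 d→12
  n3 'ab': c→4
  n4 'abc': c→5
  n5 'abcc': a→6
  n6 'abcca': ·  [P1 ends]
  n7 'c': b→8
  n8 'cb': a→9
  n9 'cba': ·  [P2 ends]
  n10 'd': b→11
  n11 'db': ·  [P3 ends]
  n12 'ad': d→13
  n13 'add': ·  [P4 ends]
  n14 'ba': ·  [P5 ends]

Failure links (BFS by depth):
  fail(1) 'b': from fail(0)=0 chase 'b': 0 ⇒ 0;  out={0}∪out(0)={0}
  fail(2) 'a': from fail(0)=0 chase 'a': 0 ⇒ 0;  out=∅∪out(0)=∅
  fail(7) 'c': from fail(0)=0 chase 'c': 0 ⇒ 0;  out=∅∪out(0)=∅
  fail(10) 'd': from fail(0)=0 chase 'd': 0 ⇒ 0;  out=∅∪out(0)=∅
  fail(3) 'ab': from fail(2)=0 chase 'b': 0 ⇒ 1;  out=∅∪out(1)={0}
  fail(8) 'cb': from fail(7)=0 chase 'b': 0 ⇒ 1;  out=∅∪out(1)={0}
  fail(11) 'db': from fail(10)=0 chase 'b': 0 ⇒ 1;  out={3}∪out(1)={0,3}
  fail(12) 'ad': from fail(2)=0 chase 'd': 0 ⇒ 10;  out=∅∪out(10)=∅
  fail(14) 'ba': from fail(1)=0 chase 'a': 0 ⇒ 2;  out={5}∪out(2)={5}
  fail(4) 'abc': from fail(3)=1 chase 'c': 1→0 ⇒ 7;  out=∅∪out(7)=∅
  fail(9) 'cba': from fail(8)=1 chase 'a': 1 ⇒ 14;  out={2}∪out(14)={2,5}
  fail(13) 'add': from fail(12)=10 chase 'd': 10→0 ⇒ 10;  out={4}∪out(10)={4}
  fail(5) 'abcc': from fail(4)=7 chase 'c': 7→0 ⇒ 7;  out=∅∪out(7)=∅
  fail(6) 'abcca': from fail(5)=7 chase 'a': 7→0 ⇒ 2;  out={1}∪out(2)={1}

Text stream:
pos 0 'd': at 10
pos 1 'a': at 2 ·f
pos 2 'c': at 7 ·f
pos 3 'b': at 8  ** P0@[3:3]
pos 4 'b': at 1 ·f  ** P0@[4:4]
pos 5 'a': at 14  ** P5@[4:5]
pos 6 'c': at 7 ·f
pos 7 'c': at 7 ·f
pos 8 'b': at 8  ** P0@[8:8]
pos 9 'a': at 9  ** P2@[7:9],P5@[8:9]
pos 10 'a': at 2 ·f
pos 11 'b': at 3  ** P0@[11:11]
pos 12 'd': at 10 ·f
pos 13 'd': at 10 ·f
pos 14 'a': at 2 ·f
pos 15 'c': at 7 ·f
pos 16 'd': at 10 ·f
pos 17 'b': at 11  ** P0@[17:17],P3@[16:17]
pos 18 'a': at 14 ·f  ** P5@[17:18]
pos 19 'b': at 3 ·f  ** P0@[19:19]
pos 20 'c': at 4
pos 21 'a': at 2 ·f
pos 22 'a': at 2 ·f
pos 23 'd': at 12
pos 24 'd': at 13  ** P4@[22:24]
pos 25 'b': at 11 ·f  ** P0@[25:25],P3@[24:25]
pos 26 'a': at 14 ·f  ** P5@[25:26]
pos 27 'b': at 3 ·f  ** P0@[27:27]
pos 28 'a': at 14 ·f  ** P5@[27:28]
pos 29 'a': at 2 ·f
pos 30 'b': at 3  ** P0@[30:30]
pos 31 'd': at 10 ·f
pos 32 'c': at 7 ·f
pos 33 'b': at 8  ** P0@[33:33]
pos 34 'a': at 9  ** P2@[32:34],P5@[33:34]
pos 35 'd': at 12 ·f
pos 36 'd': at 13  ** P4@[34:36]
pos 37 'a': at 2 ·f
pos 38 'a': at 2 ·f
pos 39 'b': at 3  ** P0@[39:39]
pos 40 'd': at 10 ·f
pos 41 'c': at 7 ·f
pos 42 'b': at 8  ** P0@[42:42]
pos 43 'a': at 9  ** P2@[41:43],P5@[42:43]
pos 44 'c': at 7 ·f
pos 45 'b': at 8  ** P0@[45:45]
pos 46 'a': at 9  ** P2@[44:46],P5@[45:46]

Matches: [[3,0],[4,0],[5,5],[8,0],[9,2],[9,5],[11,0],[17,0],[17,3],[18,5],[19,0],[24,4],[25,0],[25,3],[26,5],[27,0],[28,5],[30,0],[33,0],[34,2],[34,5],[36,4],[39,0],[42,0],[43,2],[43,5],[45,0],[46,2],[46,5]]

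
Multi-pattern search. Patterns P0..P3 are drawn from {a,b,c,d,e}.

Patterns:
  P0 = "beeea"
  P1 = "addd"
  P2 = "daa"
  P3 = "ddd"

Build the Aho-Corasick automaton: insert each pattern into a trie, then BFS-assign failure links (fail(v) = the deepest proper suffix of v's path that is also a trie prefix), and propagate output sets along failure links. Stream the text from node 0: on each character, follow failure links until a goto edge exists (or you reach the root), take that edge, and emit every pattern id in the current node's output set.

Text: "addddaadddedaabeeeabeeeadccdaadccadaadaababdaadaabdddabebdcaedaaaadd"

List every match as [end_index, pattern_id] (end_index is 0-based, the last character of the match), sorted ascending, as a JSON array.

Construct AC machine:
Trie (insert patterns):
  0='ε' goto a→6 b→1 d→10
  1='b' goto e→2
  2='be' goto e→3
  3='bee' goto e→4
  4='beee' goto a→5
  5='beeea' goto ·  ←P0
  6='a' goto d→7
  7='ad' goto d→8
  8='add' goto d→9
  9='addd' goto ·  ←P1
  10='d' goto a→11 d→13
  11='da' goto a→12
  12='daa' goto ·  ←P2
  13='dd' goto d→14
  14='ddd' goto ·  ←P3

Failure links (BFS by depth):
  fail(1) 'b': from fail(0)=0 chase 'b': 0 ⇒ 0;  out=∅∪out(0)=∅
  fail(6) 'a': from fail(0)=0 chase 'a': 0 ⇒ 0;  out=∅∪out(0)=∅
  fail(10) 'd': from fail(0)=0 chase 'd': 0 ⇒ 0;  out=∅∪out(0)=∅
  fail(2) 'be': from fail(1)=0 chase 'e': 0 ⇒ 0;  out=∅∪out(0)=∅
  fail(7) 'ad': from fail(6)=0 chase 'd': 0 ⇒ 10;  out=∅∪out(10)=∅
  fail(11) 'da': from fail(10)=0 chase 'a': 0 ⇒ 6;  out=∅∪out(6)=∅
  fail(13) 'dd': from fail(10)=0 chase 'd': 0 ⇒ 10;  out=∅∪out(10)=∅
  fail(3) 'bee': from fail(2)=0 chase 'e': 0 ⇒ 0;  out=∅∪out(0)=∅
  fail(8) 'add': from fail(7)=10 chase 'd': 10 ⇒ 13;  out=∅∪out(13)=∅
  fail(12) 'daa': from fail(11)=6 chase 'a': 6→0 ⇒ 6;  out={2}∪out(6)={2}
  fail(14) 'ddd': from fail(13)=10 chase 'd': 10 ⇒ 13;  out={3}∪out(13)={3}
  fail(4) 'beee': from fail(3)=0 chase 'e': 0 ⇒ 0;  out=∅∪out(0)=∅
  fail(9) 'addd': from fail(8)=13 chase 'd': 13 ⇒ 14;  out={1}∪out(14)={1,3}
  fail(5) 'beeea': from fail(4)=0 chase 'a': 0 ⇒ 6;  out={0}∪out(6)={0}

Run:
pos 0 'a': at 6
pos 1 'd': at 7
pos 2 'd': at 8
pos 3 'd': at 9  emit P1@[0:3],P3@[1:3]
pos 4 'd': at 14 (fail-walked)  emit P3@[2:4]
pos 5 'a': at 11 (fail-walked)
pos 6 'a': at 12  emit P2@[4:6]
pos 7 'd': at 7 (fail-walked)
pos 8 'd': at 8
pos 9 'd': at 9  emit P1@[6:9],P3@[7:9]
pos 10 'e': at 0 (fail-walked)
pos 11 'd': at 10
pos 12 'a': at 11
pos 13 'a': at 12  emit P2@[11:13]
pos 14 'b': at 1 (fail-walked)
pos 15 'e': at 2
pos 16 'e': at 3
pos 17 'e': at 4
pos 18 'a': at 5  emit P0@[14:18]
pos 19 'b': at 1 (fail-walked)
pos 20 'e': at 2
pos 21 'e': at 3
pos 22 'e': at 4
pos 23 'a': at 5  emit P0@[19:23]
pos 24 'd': at 7 (fail-walked)
pos 25 'c': at 0 (fail-walked)
pos 26 'c': at 0
pos 27 'd': at 10
pos 28 'a': at 11
pos 29 'a': at 12  emit P2@[27:29]
pos 30 'd': at 7 (fail-walked)
pos 31 'c': at 0 (fail-walked)
pos 32 'c': at 0
pos 33 'a': at 6
pos 34 'd': at 7
pos 35 'a': at 11 (fail-walked)
pos 36 'a': at 12  emit P2@[34:36]
pos 37 'd': at 7 (fail-walked)
pos 38 'a': at 11 (fail-walked)
pos 39 'a': at 12  emit P2@[37:39]
pos 40 'b': at 1 (fail-walked)
pos 41 'a': at 6 (fail-walked)
pos 42 'b': at 1 (fail-walked)
pos 43 'd': at 10 (fail-walked)
pos 44 'a': at 11
pos 45 'a': at 12  emit P2@[43:45]
pos 46 'd': at 7 (fail-walked)
pos 47 'a': at 11 (fail-walked)
pos 48 'a': at 12  emit P2@[46:48]
pos 49 'b': at 1 (fail-walked)
pos 50 'd': at 10 (fail-walked)
pos 51 'd': at 13
pos 52 'd': at 14  emit P3@[50:52]
pos 53 'a': at 11 (fail-walked)
pos 54 'b': at 1 (fail-walked)
pos 55 'e': at 2
pos 56 'b': at 1 (fail-walked)
pos 57 'd': at 10 (fail-walked)
pos 58 'c': at 0 (fail-walked)
pos 59 'a': at 6
pos 60 'e': at 0 (fail-walked)
pos 61 'd': at 10
pos 62 'a': at 11
pos 63 'a': at 12  emit P2@[61:63]
pos 64 'a': at 6 (fail-walked)
pos 65 'a': at 6 (fail-walked)
pos 66 'd': at 7
pos 67 'd': at 8

Matches: [[3,1],[3,3],[4,3],[6,2],[9,1],[9,3],[13,2],[18,0],[23,0],[29,2],[36,2],[39,2],[45,2],[48,2],[52,3],[63,2]]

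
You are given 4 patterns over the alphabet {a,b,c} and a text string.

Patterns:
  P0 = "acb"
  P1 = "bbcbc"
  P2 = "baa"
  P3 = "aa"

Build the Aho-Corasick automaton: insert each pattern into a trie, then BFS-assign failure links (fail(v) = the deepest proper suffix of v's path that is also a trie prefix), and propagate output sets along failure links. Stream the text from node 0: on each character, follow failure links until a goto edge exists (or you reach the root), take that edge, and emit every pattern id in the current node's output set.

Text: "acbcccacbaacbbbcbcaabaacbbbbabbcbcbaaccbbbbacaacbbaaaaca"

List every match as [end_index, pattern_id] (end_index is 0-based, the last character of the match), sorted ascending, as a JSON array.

Build:
Trie (insert patterns):
  0='ε' goto a→1 b→4
  1='a' goto a→11 c→2
  2='ac' goto b→3
  3='acb' goto ·  [P0 ends]
  4='b' goto a→9 b→5
  5='bb' goto c→6
  6='bbc' goto b→7
  7='bbcb' goto c→8
  8='bbcbc' goto ·  [P1 ends]
  9='ba' goto a→10
  10='baa' goto ·  [P2 ends]
  11='aa' goto ·  [P3 ends]

BFS fail/out derivation:
  fail(1) 'a': from fail(0)=0 chase 'a': 0 ⇒ 0;  out=∅∪out(0)=∅
  fail(4) 'b': from fail(0)=0 chase 'b': 0 ⇒ 0;  out=∅∪out(0)=∅
  fail(2) 'ac': from fail(1)=0 chase 'c': 0 ⇒ 0;  out=∅∪out(0)=∅
  fail(5) 'bb': from fail(4)=0 chase 'b': 0 ⇒ 4;  out=∅∪out(4)=∅
  fail(9) 'ba': from fail(4)=0 chase 'a': 0 ⇒ 1;  out=∅∪out(1)=∅
  fail(11) 'aa': from fail(1)=0 chase 'a': 0 ⇒ 1;  out={3}∪out(1)={3}
  fail(3) 'acb': from fail(2)=0 chase 'b': 0 ⇒ 4;  out={0}∪out(4)={0}
  fail(6) 'bbc': from fail(5)=4 chase 'c': 4→0 ⇒ 0;  out=∅∪out(0)=∅
  fail(10) 'baa': from fail(9)=1 chase 'a': 1 ⇒ 11;  out={2}∪out(11)={2,3}
  fail(7) 'bbcb': from fail(6)=0 chase 'b': 0 ⇒ 4;  out=∅∪out(4)=∅
  fail(8) 'bbcbc': from fail(7)=4 chase 'c': 4→0 ⇒ 0;  out={1}∪out(0)={1}

Scan:
[0] read 'a'  n0⇒n1
[1] read 'c'  n1⇒n2
[2] read 'b'  n2⇒n3  ** P0@[0:2]
[3] read 'c'  n3⇒n0 (fail-walked)
[4] read 'c'  n0⇒n0
[5] read 'c'  n0⇒n0
[6] read 'a'  n0⇒n1
[7] read 'c'  n1⇒n2
[8] read 'b'  n2⇒n3  ** P0@[6:8]
[9] read 'a'  n3⇒n9 (fail-walked)
[10] read 'a'  n9⇒n10  ** P2@[8:10],P3@[9:10]
[11] read 'c'  n10⇒n2 (fail-walked)
[12] read 'b'  n2⇒n3  ** P0@[10:12]
[13] read 'b'  n3⇒n5 (fail-walked)
[14] read 'b'  n5⇒n5 (fail-walked)
[15] read 'c'  n5⇒n6
[16] read 'b'  n6⇒n7
[17] read 'c'  n7⇒n8  ** P1@[13:17]
[18] read 'a'  n8⇒n1 (fail-walked)
[19] read 'a'  n1⇒n11  ** P3@[18:19]
[20] read 'b'  n11⇒n4 (fail-walked)
[21] read 'a'  n4⇒n9
[22] read 'a'  n9⇒n10  ** P2@[20:22],P3@[21:22]
[23] read 'c'  n10⇒n2 (fail-walked)
[24] read 'b'  n2⇒n3  ** P0@[22:24]
[25] read 'b'  n3⇒n5 (fail-walked)
[26] read 'b'  n5⇒n5 (fail-walked)
[27] read 'b'  n5⇒n5 (fail-walked)
[28] read 'a'  n5⇒n9 (fail-walked)
[29] read 'b'  n9⇒n4 (fail-walked)
[30] read 'b'  n4⇒n5
[31] read 'c'  n5⇒n6
[32] read 'b'  n6⇒n7
[33] read 'c'  n7⇒n8  ** P1@[29:33]
[34] read 'b'  n8⇒n4 (fail-walked)
[35] read 'a'  n4⇒n9
[36] read 'a'  n9⇒n10  ** P2@[34:36],P3@[35:36]
[37] read 'c'  n10⇒n2 (fail-walked)
[38] read 'c'  n2⇒n0 (fail-walked)
[39] read 'b'  n0⇒n4
[40] read 'b'  n4⇒n5
[41] read 'b'  n5⇒n5 (fail-walked)
[42] read 'b'  n5⇒n5 (fail-walked)
[43] read 'a'  n5⇒n9 (fail-walked)
[44] read 'c'  n9⇒n2 (fail-walked)
[45] read 'a'  n2⇒n1 (fail-walked)
[46] read 'a'  n1⇒n11  ** P3@[45:46]
[47] read 'c'  n11⇒n2 (fail-walked)
[48] read 'b'  n2⇒n3  ** P0@[46:48]
[49] read 'b'  n3⇒n5 (fail-walked)
[50] read 'a'  n5⇒n9 (fail-walked)
[51] read 'a'  n9⇒n10  ** P2@[49:51],P3@[50:51]
[52] read 'a'  n10⇒n11 (fail-walked)  ** P3@[51:52]
[53] read 'a'  n11⇒n11 (fail-walked)  ** P3@[52:53]
[54] read 'c'  n11⇒n2 (fail-walked)
[55] read 'a'  n2⇒n1 (fail-walked)

All matches (sorted): [[2,0],[8,0],[10,2],[10,3],[12,0],[17,1],[19,3],[22,2],[22,3],[24,0],[33,1],[36,2],[36,3],[46,3],[48,0],[51,2],[51,3],[52,3],[53,3]]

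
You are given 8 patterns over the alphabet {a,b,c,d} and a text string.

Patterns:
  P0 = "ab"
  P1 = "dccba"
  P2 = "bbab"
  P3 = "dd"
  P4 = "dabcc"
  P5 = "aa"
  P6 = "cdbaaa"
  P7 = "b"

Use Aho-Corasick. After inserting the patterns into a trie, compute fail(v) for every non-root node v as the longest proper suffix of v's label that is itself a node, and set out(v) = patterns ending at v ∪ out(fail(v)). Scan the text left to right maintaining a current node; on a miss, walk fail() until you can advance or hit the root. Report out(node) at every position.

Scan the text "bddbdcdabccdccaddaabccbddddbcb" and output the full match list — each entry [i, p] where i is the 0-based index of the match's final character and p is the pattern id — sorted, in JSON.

Build:
Trie (insert patterns):
  n0 'ε': a→1 b→8 c→18 d→3
  n1 'a': a→17 b→2
  n2 'ab': ·  ←P0
  n3 'd': a→13 c→4 d→12
  n4 'dc': c→5
  n5 'dcc': b→6
  n6 'dccb': a→7
  n7 'dccba': ·  ←P1
  n8 'b': b→9  ←P7
  n9 'bb': a→10
  n10 'bba': b→11
  n11 'bbab': ·  ←P2
  n12 'dd': ·  ←P3
  n13 'da': b→14
  n14 'dab': c→15
  n15 'dabc': c→16
  n16 'dabcc': ·  ←P4
  n17 'aa': ·  ←P5
  n18 'c': d→19
  n19 'cd': b→20
  n20 'cdb': a→21
  n21 'cdba': a→22
  n22 'cdbaa': a→23
  n23 'cdbaaa': ·  ←P6

BFS fail/out derivation:
  fail(1) 'a': from fail(0)=0 chase 'a': 0 ⇒ 0;  out=∅∪out(0)=∅
  fail(3) 'd': from fail(0)=0 chase 'd': 0 ⇒ 0;  out=∅∪out(0)=∅
  fail(8) 'b': from fail(0)=0 chase 'b': 0 ⇒ 0;  out={7}∪out(0)={7}
  fail(18) 'c': from fail(0)=0 chase 'c': 0 ⇒ 0;  out=∅∪out(0)=∅
  fail(2) 'ab': from fail(1)=0 chase 'b': 0 ⇒ 8;  out={0}∪out(8)={0,7}
  fail(4) 'dc': from fail(3)=0 chase 'c': 0 ⇒ 18;  out=∅∪out(18)=∅
  fail(9) 'bb': from fail(8)=0 chase 'b': 0 ⇒ 8;  out=∅∪out(8)={7}
  fail(12) 'dd': from fail(3)=0 chase 'd': 0 ⇒ 3;  out={3}∪out(3)={3}
  fail(13) 'da': from fail(3)=0 chase 'a': 0 ⇒ 1;  out=∅∪out(1)=∅
  fail(17) 'aa': from fail(1)=0 chase 'a': 0 ⇒ 1;  out={5}∪out(1)={5}
  fail(19) 'cd': from fail(18)=0 chase 'd': 0 ⇒ 3;  out=∅∪out(3)=∅
  fail(5) 'dcc': from fail(4)=18 chase 'c': 18→0 ⇒ 18;  out=∅∪out(18)=∅
  fail(10) 'bba': from fail(9)=8 chase 'a': 8→0 ⇒ 1;  out=∅∪out(1)=∅
  fail(14) 'dab': from fail(13)=1 chase 'b': 1 ⇒ 2;  out=∅∪out(2)={0,7}
  fail(20) 'cdb': from fail(19)=3 chase 'b': 3→0 ⇒ 8;  out=∅∪out(8)={7}
  fail(6) 'dccb': from fail(5)=18 chase 'b': 18→0 ⇒ 8;  out=∅∪out(8)={7}
  fail(11) 'bbab': from fail(10)=1 chase 'b': 1 ⇒ 2;  out={2}∪out(2)={0,2,7}
  fail(15) 'dabc': from fail(14)=2 chase 'c': 2→8→0 ⇒ 18;  out=∅∪out(18)=∅
  fail(21) 'cdba': from fail(20)=8 chase 'a': 8→0 ⇒ 1;  out=∅∪out(1)=∅
  fail(7) 'dccba': from fail(6)=8 chase 'a': 8→0 ⇒ 1;  out={1}∪out(1)={1}
  fail(16) 'dabcc': from fail(15)=18 chase 'c': 18→0 ⇒ 18;  out={4}∪out(18)={4}
  fail(22) 'cdbaa': from fail(21)=1 chase 'a': 1 ⇒ 17;  out=∅∪out(17)={5}
  fail(23) 'cdbaaa': from fail(22)=17 chase 'a': 17→1 ⇒ 17;  out={6}∪out(17)={5,6}

Text stream:
pos 0 'b': at 8  emit P7@[0:0]
pos 1 'd': at 3 (via fail)
pos 2 'd': at 12  emit P3@[1:2]
pos 3 'b': at 8 (via fail)  emit P7@[3:3]
pos 4 'd': at 3 (via fail)
pos 5 'c': at 4
pos 6 'd': at 19 (via fail)
pos 7 'a': at 13 (via fail)
pos 8 'b': at 14  emit P0@[7:8],P7@[8:8]
pos 9 'c': at 15
pos 10 'c': at 16  emit P4@[6:10]
pos 11 'd': at 19 (via fail)
pos 12 'c': at 4 (via fail)
pos 13 'c': at 5
pos 14 'a': at 1 (via fail)
pos 15 'd': at 3 (via fail)
pos 16 'd': at 12  emit P3@[15:16]
pos 17 'a': at 13 (via fail)
pos 18 'a': at 17 (via fail)  emit P5@[17:18]
pos 19 'b': at 2 (via fail)  emit P0@[18:19],P7@[19:19]
pos 20 'c': at 18 (via fail)
pos 21 'c': at 18 (via fail)
pos 22 'b': at 8 (via fail)  emit P7@[22:22]
pos 23 'd': at 3 (via fail)
pos 24 'd': at 12  emit P3@[23:24]
pos 25 'd': at 12 (via fail)  emit P3@[24:25]
pos 26 'd': at 12 (via fail)  emit P3@[25:26]
pos 27 'b': at 8 (via fail)  emit P7@[27:27]
pos 28 'c': at 18 (via fail)
pos 29 'b': at 8 (via fail)  emit P7@[29:29]

Result: [[0,7],[2,3],[3,7],[8,0],[8,7],[10,4],[16,3],[18,5],[19,0],[19,7],[22,7],[24,3],[25,3],[26,3],[27,7],[29,7]]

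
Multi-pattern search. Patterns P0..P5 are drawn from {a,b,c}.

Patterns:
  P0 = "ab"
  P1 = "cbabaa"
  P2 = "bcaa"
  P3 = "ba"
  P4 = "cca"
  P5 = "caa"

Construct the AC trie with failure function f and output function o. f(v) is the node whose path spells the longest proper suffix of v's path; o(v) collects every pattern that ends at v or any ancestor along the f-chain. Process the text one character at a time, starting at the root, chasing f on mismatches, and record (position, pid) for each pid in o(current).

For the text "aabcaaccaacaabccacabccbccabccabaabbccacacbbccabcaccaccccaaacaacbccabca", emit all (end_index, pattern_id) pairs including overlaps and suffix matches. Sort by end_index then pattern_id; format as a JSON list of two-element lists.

Build:
Trie (insert patterns):
  0='ε' goto a→1 b→9 c→3
  1='a' goto b→2
  2='ab' goto ·  ←P0
  3='c' goto a→16 b→4 c→14
  4='cb' goto a→5
  5='cba' goto b→6
  6='cbab' goto a→7
  7='cbaba' goto a→8
  8='cbabaa' goto ·  ←P1
  9='b' goto a→13 c→10
  10='bc' goto a→11
  11='bca' goto a→12
  12='bcaa' goto ·  ←P2
  13='ba' goto ·  ←P3
  14='cc' goto a→15
  15='cca' goto ·  ←P4
  16='ca' goto a→17
  17='caa' goto ·  ←P5

Failure links (BFS by depth):
  fail(1) 'a': from fail(0)=0 chase 'a': 0 ⇒ 0;  out=∅∪out(0)=∅
  fail(3) 'c': from fail(0)=0 chase 'c': 0 ⇒ 0;  out=∅∪out(0)=∅
  fail(9) 'b': from fail(0)=0 chase 'b': 0 ⇒ 0;  out=∅∪out(0)=∅
  fail(2) 'ab': from fail(1)=0 chase 'b': 0 ⇒ 9;  out={0}∪out(9)={0}
  fail(4) 'cb': from fail(3)=0 chase 'b': 0 ⇒ 9;  out=∅∪out(9)=∅
  fail(10) 'bc': from fail(9)=0 chase 'c': 0 ⇒ 3;  out=∅∪out(3)=∅
  fail(13) 'ba': from fail(9)=0 chase 'a': 0 ⇒ 1;  out={3}∪out(1)={3}
  fail(14) 'cc': from fail(3)=0 chase 'c': 0 ⇒ 3;  out=∅∪out(3)=∅
  fail(16) 'ca': from fail(3)=0 chase 'a': 0 ⇒ 1;  out=∅∪out(1)=∅
  fail(5) 'cba': from fail(4)=9 chase 'a': 9 ⇒ 13;  out=∅∪out(13)={3}
  fail(11) 'bca': from fail(10)=3 chase 'a': 3 ⇒ 16;  out=∅∪out(16)=∅
  fail(15) 'cca': from fail(14)=3 chase 'a': 3 ⇒ 16;  out={4}∪out(16)={4}
  fail(17) 'caa': from fail(16)=1 chase 'a': 1→0 ⇒ 1;  out={5}∪out(1)={5}
  fail(6) 'cbab': from fail(5)=13 chase 'b': 13→1 ⇒ 2;  out=∅∪out(2)={0}
  fail(12) 'bcaa': from fail(11)=16 chase 'a': 16 ⇒ 17;  out={2}∪out(17)={2,5}
  fail(7) 'cbaba': from fail(6)=2 chase 'a': 2→9 ⇒ 13;  out=∅∪out(13)={3}
  fail(8) 'cbabaa': from fail(7)=13 chase 'a': 13→1→0 ⇒ 1;  out={1}∪out(1)={1}

Run:
[0] read 'a'  n0⇒n1
[1] read 'a'  n1⇒n1 (fail-walked)
[2] read 'b'  n1⇒n2  → match P0@[1:2]
[3] read 'c'  n2⇒n10 (fail-walked)
[4] read 'a'  n10⇒n11
[5] read 'a'  n11⇒n12  → match P2@[2:5],P5@[3:5]
[6] read 'c'  n12⇒n3 (fail-walked)
[7] read 'c'  n3⇒n14
[8] read 'a'  n14⇒n15  → match P4@[6:8]
[9] read 'a'  n15⇒n17 (fail-walked)  → match P5@[7:9]
[10] read 'c'  n17⇒n3 (fail-walked)
[11] read 'a'  n3⇒n16
[12] read 'a'  n16⇒n17  → match P5@[10:12]
[13] read 'b'  n17⇒n2 (fail-walked)  → match P0@[12:13]
[14] read 'c'  n2⇒n10 (fail-walked)
[15] read 'c'  n10⇒n14 (fail-walked)
[16] read 'a'  n14⇒n15  → match P4@[14:16]
[17] read 'c'  n15⇒n3 (fail-walked)
[18] read 'a'  n3⇒n16
[19] read 'b'  n16⇒n2 (fail-walked)  → match P0@[18:19]
[20] read 'c'  n2⇒n10 (fail-walked)
[21] read 'c'  n10⇒n14 (fail-walked)
[22] read 'b'  n14⇒n4 (fail-walked)
[23] read 'c'  n4⇒n10 (fail-walked)
[24] read 'c'  n10⇒n14 (fail-walked)
[25] read 'a'  n14⇒n15  → match P4@[23:25]
[26] read 'b'  n15⇒n2 (fail-walked)  → match P0@[25:26]
[27] read 'c'  n2⇒n10 (fail-walked)
[28] read 'c'  n10⇒n14 (fail-walked)
[29] read 'a'  n14⇒n15  → match P4@[27:29]
[30] read 'b'  n15⇒n2 (fail-walked)  → match P0@[29:30]
[31] read 'a'  n2⇒n13 (fail-walked)  → match P3@[30:31]
[32] read 'a'  n13⇒n1 (fail-walked)
[33] read 'b'  n1⇒n2  → match P0@[32:33]
[34] read 'b'  n2⇒n9 (fail-walked)
[35] read 'c'  n9⇒n10
[36] read 'c'  n10⇒n14 (fail-walked)
[37] read 'a'  n14⇒n15  → match P4@[35:37]
[38] read 'c'  n15⇒n3 (fail-walked)
[39] read 'a'  n3⇒n16
[40] read 'c'  n16⇒n3 (fail-walked)
[41] read 'b'  n3⇒n4
[42] read 'b'  n4⇒n9 (fail-walked)
[43] read 'c'  n9⇒n10
[44] read 'c'  n10⇒n14 (fail-walked)
[45] read 'a'  n14⇒n15  → match P4@[43:45]
[46] read 'b'  n15⇒n2 (fail-walked)  → match P0@[45:46]
[47] read 'c'  n2⇒n10 (fail-walked)
[48] read 'a'  n10⇒n11
[49] read 'c'  n11⇒n3 (fail-walked)
[50] read 'c'  n3⇒n14
[51] read 'a'  n14⇒n15  → match P4@[49:51]
[52] read 'c'  n15⇒n3 (fail-walked)
[53] read 'c'  n3⇒n14
[54] read 'c'  n14⇒n14 (fail-walked)
[55] read 'c'  n14⇒n14 (fail-walked)
[56] read 'a'  n14⇒n15  → match P4@[54:56]
[57] read 'a'  n15⇒n17 (fail-walked)  → match P5@[55:57]
[58] read 'a'  n17⇒n1 (fail-walked)
[59] read 'c'  n1⇒n3 (fail-walked)
[60] read 'a'  n3⇒n16
[61] read 'a'  n16⇒n17  → match P5@[59:61]
[62] read 'c'  n17⇒n3 (fail-walked)
[63] read 'b'  n3⇒n4
[64] read 'c'  n4⇒n10 (fail-walked)
[65] read 'c'  n10⇒n14 (fail-walked)
[66] read 'a'  n14⇒n15  → match P4@[64:66]
[67] read 'b'  n15⇒n2 (fail-walked)  → match P0@[66:67]
[68] read 'c'  n2⇒n10 (fail-walked)
[69] read 'a'  n10⇒n11

Result: [[2,0],[5,2],[5,5],[8,4],[9,5],[12,5],[13,0],[16,4],[19,0],[25,4],[26,0],[29,4],[30,0],[31,3],[33,0],[37,4],[45,4],[46,0],[51,4],[56,4],[57,5],[61,5],[66,4],[67,0]]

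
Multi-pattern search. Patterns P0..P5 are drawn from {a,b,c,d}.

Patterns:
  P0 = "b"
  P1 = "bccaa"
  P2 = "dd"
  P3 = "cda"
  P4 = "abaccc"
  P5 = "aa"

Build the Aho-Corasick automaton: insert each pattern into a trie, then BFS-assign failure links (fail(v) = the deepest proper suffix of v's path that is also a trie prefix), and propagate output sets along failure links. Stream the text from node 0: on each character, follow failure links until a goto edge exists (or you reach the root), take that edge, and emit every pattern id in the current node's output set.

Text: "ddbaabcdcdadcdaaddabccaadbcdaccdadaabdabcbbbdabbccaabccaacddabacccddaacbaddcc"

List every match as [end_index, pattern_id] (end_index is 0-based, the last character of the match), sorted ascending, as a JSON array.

Build automaton:
Trie nodes:
  n0 'ε': a→11 b→1 c→8 d→6
  n1 'b': c→2  [P0 ends]
  n2 'bc': c→3
  n3 'bcc': a→4
  n4 'bcca': a→5
  n5 'bccaa': ·  [P1 ends]
  n6 'd': d→7
  n7 'dd': ·  [P2 ends]
  n8 'c': d→9
  n9 'cd': a→10
  n10 'cda': ·  [P3 ends]
  n11 'a': a→17 b→12
  n12 'ab': a→13
  n13 'aba': c→14
  n14 'abac': c→15
  n15 'abacc': c→16
  n16 'abaccc': ·  [P4 ends]
  n17 'aa': ·  [P5 ends]

BFS fail/out derivation:
  n1('b'): parent n0 fail=0; on 'b' 0 → fail=0;  out {0}∪∅={0}
  n6('d'): parent n0 fail=0; on 'd' 0 → fail=0;  out ∅∪∅=∅
  n8('c'): parent n0 fail=0; on 'c' 0 → fail=0;  out ∅∪∅=∅
  n11('a'): parent n0 fail=0; on 'a' 0 → fail=0;  out ∅∪∅=∅
  n2('bc'): parent n1 fail=0; on 'c' 0 → fail=8;  out ∅∪∅=∅
  n7('dd'): parent n6 fail=0; on 'd' 0 → fail=6;  out {2}∪∅={2}
  n9('cd'): parent n8 fail=0; on 'd' 0 → fail=6;  out ∅∪∅=∅
  n12('ab'): parent n11 fail=0; on 'b' 0 → fail=1;  out ∅∪{0}={0}
  n17('aa'): parent n11 fail=0; on 'a' 0 → fail=11;  out {5}∪∅={5}
  n3('bcc'): parent n2 fail=8; on 'c' 8→0 → fail=8;  out ∅∪∅=∅
  n10('cda'): parent n9 fail=6; on 'a' 6→0 → fail=11;  out {3}∪∅={3}
  n13('aba'): parent n12 fail=1; on 'a' 1→0 → fail=11;  out ∅∪∅=∅
  n4('bcca'): parent n3 fail=8; on 'a' 8→0 → fail=11;  out ∅∪∅=∅
  n14('abac'): parent n13 fail=11; on 'c' 11→0 → fail=8;  out ∅∪∅=∅
  n5('bccaa'): parent n4 fail=11; on 'a' 11 → fail=17;  out {1}∪{5}={1,5}
  n15('abacc'): parent n14 fail=8; on 'c' 8→0 → fail=8;  out ∅∪∅=∅
  n16('abaccc'): parent n15 fail=8; on 'c' 8→0 → fail=8;  out {4}∪∅={4}

Run:
[0] read 'd'  n0⇒n6
[1] read 'd'  n6⇒n7  emit P2@[0:1]
[2] read 'b'  n7⇒n1 ·f  emit P0@[2:2]
[3] read 'a'  n1⇒n11 ·f
[4] read 'a'  n11⇒n17  emit P5@[3:4]
[5] read 'b'  n17⇒n12 ·f  emit P0@[5:5]
[6] read 'c'  n12⇒n2 ·f
[7] read 'd'  n2⇒n9 ·f
[8] read 'c'  n9⇒n8 ·f
[9] read 'd'  n8⇒n9
[10] read 'a'  n9⇒n10  emit P3@[8:10]
[11] read 'd'  n10⇒n6 ·f
[12] read 'c'  n6⇒n8 ·f
[13] read 'd'  n8⇒n9
[14] read 'a'  n9⇒n10  emit P3@[12:14]
[15] read 'a'  n10⇒n17 ·f  emit P5@[14:15]
[16] read 'd'  n17⇒n6 ·f
[17] read 'd'  n6⇒n7  emit P2@[16:17]
[18] read 'a'  n7⇒n11 ·f
[19] read 'b'  n11⇒n12  emit P0@[19:19]
[20] read 'c'  n12⇒n2 ·f
[21] read 'c'  n2⇒n3
[22] read 'a'  n3⇒n4
[23] read 'a'  n4⇒n5  emit P1@[19:23],P5@[22:23]
[24] read 'd'  n5⇒n6 ·f
[25] read 'b'  n6⇒n1 ·f  emit P0@[25:25]
[26] read 'c'  n1⇒n2
[27] read 'd'  n2⇒n9 ·f
[28] read 'a'  n9⇒n10  emit P3@[26:28]
[29] read 'c'  n10⇒n8 ·f
[30] read 'c'  n8⇒n8 ·f
[31] read 'd'  n8⇒n9
[32] read 'a'  n9⇒n10  emit P3@[30:32]
[33] read 'd'  n10⇒n6 ·f
[34] read 'a'  n6⇒n11 ·f
[35] read 'a'  n11⇒n17  emit P5@[34:35]
[36] read 'b'  n17⇒n12 ·f  emit P0@[36:36]
[37] read 'd'  n12⇒n6 ·f
[38] read 'a'  n6⇒n11 ·f
[39] read 'b'  n11⇒n12  emit P0@[39:39]
[40] read 'c'  n12⇒n2 ·f
[41] read 'b'  n2⇒n1 ·f  emit P0@[41:41]
[42] read 'b'  n1⇒n1 ·f  emit P0@[42:42]
[43] read 'b'  n1⇒n1 ·f  emit P0@[43:43]
[44] read 'd'  n1⇒n6 ·f
[45] read 'a'  n6⇒n11 ·f
[46] read 'b'  n11⇒n12  emit P0@[46:46]
[47] read 'b'  n12⇒n1 ·f  emit P0@[47:47]
[48] read 'c'  n1⇒n2
[49] read 'c'  n2⇒n3
[50] read 'a'  n3⇒n4
[51] read 'a'  n4⇒n5  emit P1@[47:51],P5@[50:51]
[52] read 'b'  n5⇒n12 ·f  emit P0@[52:52]
[53] read 'c'  n12⇒n2 ·f
[54] read 'c'  n2⇒n3
[55] read 'a'  n3⇒n4
[56] read 'a'  n4⇒n5  emit P1@[52:56],P5@[55:56]
[57] read 'c'  n5⇒n8 ·f
[58] read 'd'  n8⇒n9
[59] read 'd'  n9⇒n7 ·f  emit P2@[58:59]
[60] read 'a'  n7⇒n11 ·f
[61] read 'b'  n11⇒n12  emit P0@[61:61]
[62] read 'a'  n12⇒n13
[63] read 'c'  n13⇒n14
[64] read 'c'  n14⇒n15
[65] read 'c'  n15⇒n16  emit P4@[60:65]
[66] read 'd'  n16⇒n9 ·f
[67] read 'd'  n9⇒n7 ·f  emit P2@[66:67]
[68] read 'a'  n7⇒n11 ·f
[69] read 'a'  n11⇒n17  emit P5@[68:69]
[70] read 'c'  n17⇒n8 ·f
[71] read 'b'  n8⇒n1 ·f  emit P0@[71:71]
[72] read 'a'  n1⇒n11 ·f
[73] read 'd'  n11⇒n6 ·f
[74] read 'd'  n6⇒n7  emit P2@[73:74]
[75] read 'c'  n7⇒n8 ·f
[76] read 'c'  n8⇒n8 ·f

All matches (sorted): [[1,2],[2,0],[4,5],[5,0],[10,3],[14,3],[15,5],[17,2],[19,0],[23,1],[23,5],[25,0],[28,3],[32,3],[35,5],[36,0],[39,0],[41,0],[42,0],[43,0],[46,0],[47,0],[51,1],[51,5],[52,0],[56,1],[56,5],[59,2],[61,0],[65,4],[67,2],[69,5],[71,0],[74,2]]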